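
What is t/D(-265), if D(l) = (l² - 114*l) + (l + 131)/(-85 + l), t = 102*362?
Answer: 1615425/4394048 ≈ 0.36764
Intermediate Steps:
t = 36924
D(l) = l² - 114*l + (131 + l)/(-85 + l) (D(l) = (l² - 114*l) + (131 + l)/(-85 + l) = l² - 114*l + (131 + l)/(-85 + l))
t/D(-265) = 36924/(((131 + (-265)³ - 199*(-265)² + 9691*(-265))/(-85 - 265))) = 36924/(((131 - 18609625 - 199*70225 - 2568115)/(-350))) = 36924/((-(131 - 18609625 - 13974775 - 2568115)/350)) = 36924/((-1/350*(-35152384))) = 36924/(17576192/175) = 36924*(175/17576192) = 1615425/4394048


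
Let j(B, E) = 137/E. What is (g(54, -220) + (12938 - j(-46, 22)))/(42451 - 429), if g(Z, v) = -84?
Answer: 282651/924484 ≈ 0.30574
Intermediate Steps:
(g(54, -220) + (12938 - j(-46, 22)))/(42451 - 429) = (-84 + (12938 - 137/22))/(42451 - 429) = (-84 + (12938 - 137/22))/42022 = (-84 + (12938 - 1*137/22))*(1/42022) = (-84 + (12938 - 137/22))*(1/42022) = (-84 + 284499/22)*(1/42022) = (282651/22)*(1/42022) = 282651/924484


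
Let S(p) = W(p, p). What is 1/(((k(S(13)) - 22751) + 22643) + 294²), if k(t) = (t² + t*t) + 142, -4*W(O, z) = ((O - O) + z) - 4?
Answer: 8/691841 ≈ 1.1563e-5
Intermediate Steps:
W(O, z) = 1 - z/4 (W(O, z) = -(((O - O) + z) - 4)/4 = -((0 + z) - 4)/4 = -(z - 4)/4 = -(-4 + z)/4 = 1 - z/4)
S(p) = 1 - p/4
k(t) = 142 + 2*t² (k(t) = (t² + t²) + 142 = 2*t² + 142 = 142 + 2*t²)
1/(((k(S(13)) - 22751) + 22643) + 294²) = 1/((((142 + 2*(1 - ¼*13)²) - 22751) + 22643) + 294²) = 1/((((142 + 2*(1 - 13/4)²) - 22751) + 22643) + 86436) = 1/((((142 + 2*(-9/4)²) - 22751) + 22643) + 86436) = 1/((((142 + 2*(81/16)) - 22751) + 22643) + 86436) = 1/((((142 + 81/8) - 22751) + 22643) + 86436) = 1/(((1217/8 - 22751) + 22643) + 86436) = 1/((-180791/8 + 22643) + 86436) = 1/(353/8 + 86436) = 1/(691841/8) = 8/691841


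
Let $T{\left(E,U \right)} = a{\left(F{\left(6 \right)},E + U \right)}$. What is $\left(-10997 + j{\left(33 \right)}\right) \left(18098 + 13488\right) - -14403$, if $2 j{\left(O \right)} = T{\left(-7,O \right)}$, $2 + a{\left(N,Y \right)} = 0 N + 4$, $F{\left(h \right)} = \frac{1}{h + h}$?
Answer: $-347305253$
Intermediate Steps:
$F{\left(h \right)} = \frac{1}{2 h}$
$a{\left(N,Y \right)} = 2$ ($a{\left(N,Y \right)} = -2 + \left(0 N + 4\right) = -2 + \left(0 + 4\right) = -2 + 4 = 2$)
$T{\left(E,U \right)} = 2$
$j{\left(O \right)} = 1$ ($j{\left(O \right)} = \frac{1}{2} \cdot 2 = 1$)
$\left(-10997 + j{\left(33 \right)}\right) \left(18098 + 13488\right) - -14403 = \left(-10997 + 1\right) \left(18098 + 13488\right) - -14403 = \left(-10996\right) 31586 + 14403 = -347319656 + 14403 = -347305253$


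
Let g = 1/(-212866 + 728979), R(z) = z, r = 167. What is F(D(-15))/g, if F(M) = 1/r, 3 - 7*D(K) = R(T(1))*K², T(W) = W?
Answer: 516113/167 ≈ 3090.5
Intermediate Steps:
g = 1/516113 ≈ 1.9376e-6
D(K) = 3/7 - K²/7
F(M) = 1/167
F(D(-15))/g = 1/(167*(1/516113)) = (1/167)*516113 = 516113/167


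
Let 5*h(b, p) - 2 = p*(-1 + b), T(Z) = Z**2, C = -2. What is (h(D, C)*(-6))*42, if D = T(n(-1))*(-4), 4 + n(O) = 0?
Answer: -33264/5 ≈ -6652.8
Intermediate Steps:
n(O) = -4 (n(O) = -4 + 0 = -4)
D = -64 (D = (-4)**2*(-4) = 16*(-4) = -64)
h(b, p) = 2/5 + p*(-1 + b)/5 (h(b, p) = 2/5 + (p*(-1 + b))/5 = 2/5 + p*(-1 + b)/5)
(h(D, C)*(-6))*42 = ((2/5 - 1/5*(-2) + (1/5)*(-64)*(-2))*(-6))*42 = ((2/5 + 2/5 + 128/5)*(-6))*42 = ((132/5)*(-6))*42 = -792/5*42 = -33264/5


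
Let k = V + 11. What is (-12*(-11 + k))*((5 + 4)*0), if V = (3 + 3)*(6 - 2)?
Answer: 0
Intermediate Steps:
V = 24 (V = 6*4 = 24)
k = 35 (k = 24 + 11 = 35)
(-12*(-11 + k))*((5 + 4)*0) = (-12*(-11 + 35))*((5 + 4)*0) = (-12*24)*(9*0) = -288*0 = 0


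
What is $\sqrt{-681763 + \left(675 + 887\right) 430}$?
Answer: $i \sqrt{10103} \approx 100.51 i$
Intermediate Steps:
$\sqrt{-681763 + \left(675 + 887\right) 430} = \sqrt{-681763 + 1562 \cdot 430} = \sqrt{-681763 + 671660} = \sqrt{-10103} = i \sqrt{10103}$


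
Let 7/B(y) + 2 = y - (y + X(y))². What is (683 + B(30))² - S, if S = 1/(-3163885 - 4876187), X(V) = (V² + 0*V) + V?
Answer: 398171243069954767887947/853549069594480656 ≈ 4.6649e+5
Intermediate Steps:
X(V) = V + V² (X(V) = (V² + 0) + V = V² + V = V + V²)
B(y) = 7/(-2 + y - (y + y*(1 + y))²) (B(y) = 7/(-2 + (y - (y + y*(1 + y))²)) = 7/(-2 + y - (y + y*(1 + y))²))
S = -1/8040072 (S = 1/(-8040072) = -1/8040072 ≈ -1.2438e-7)
(683 + B(30))² - S = (683 - 7/(2 - 1*30 + 30²*(2 + 30)²))² - 1*(-1/8040072) = (683 - 7/(2 - 30 + 900*32²))² + 1/8040072 = (683 - 7/(2 - 30 + 900*1024))² + 1/8040072 = (683 - 7/(2 - 30 + 921600))² + 1/8040072 = (683 - 7/921572)² + 1/8040072 = (629433669/921572)² + 1/8040072 = 396186743670801561/849294951184 + 1/8040072 = 398171243069954767887947/853549069594480656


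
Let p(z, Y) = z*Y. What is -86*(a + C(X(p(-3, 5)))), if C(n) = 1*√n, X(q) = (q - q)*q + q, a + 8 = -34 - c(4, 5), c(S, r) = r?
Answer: 4042 - 86*I*√15 ≈ 4042.0 - 333.08*I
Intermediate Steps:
p(z, Y) = Y*z
a = -47 (a = -8 + (-34 - 1*5) = -8 + (-34 - 5) = -8 - 39 = -47)
X(q) = q (X(q) = 0*q + q = 0 + q = q)
C(n) = √n
-86*(a + C(X(p(-3, 5)))) = -86*(-47 + √(5*(-3))) = -86*(-47 + √(-15)) = -86*(-47 + I*√15) = 4042 - 86*I*√15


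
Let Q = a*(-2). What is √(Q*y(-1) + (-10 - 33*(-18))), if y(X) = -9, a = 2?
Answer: 2*√155 ≈ 24.900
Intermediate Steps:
Q = -4 (Q = 2*(-2) = -4)
√(Q*y(-1) + (-10 - 33*(-18))) = √(-4*(-9) + (-10 - 33*(-18))) = √(36 + (-10 + 594)) = √(36 + 584) = √620 = 2*√155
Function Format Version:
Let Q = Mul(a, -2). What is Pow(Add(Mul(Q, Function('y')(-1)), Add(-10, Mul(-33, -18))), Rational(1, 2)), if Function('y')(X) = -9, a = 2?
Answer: Mul(2, Pow(155, Rational(1, 2))) ≈ 24.900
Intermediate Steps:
Q = -4 (Q = Mul(2, -2) = -4)
Pow(Add(Mul(Q, Function('y')(-1)), Add(-10, Mul(-33, -18))), Rational(1, 2)) = Pow(Add(Mul(-4, -9), Add(-10, Mul(-33, -18))), Rational(1, 2)) = Pow(Add(36, Add(-10, 594)), Rational(1, 2)) = Pow(Add(36, 584), Rational(1, 2)) = Pow(620, Rational(1, 2)) = Mul(2, Pow(155, Rational(1, 2)))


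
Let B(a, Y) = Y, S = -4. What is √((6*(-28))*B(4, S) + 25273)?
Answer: √25945 ≈ 161.07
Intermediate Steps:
√((6*(-28))*B(4, S) + 25273) = √((6*(-28))*(-4) + 25273) = √(-168*(-4) + 25273) = √(672 + 25273) = √25945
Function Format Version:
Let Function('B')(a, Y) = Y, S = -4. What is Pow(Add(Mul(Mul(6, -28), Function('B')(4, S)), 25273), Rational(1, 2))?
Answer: Pow(25945, Rational(1, 2)) ≈ 161.07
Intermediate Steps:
Pow(Add(Mul(Mul(6, -28), Function('B')(4, S)), 25273), Rational(1, 2)) = Pow(Add(Mul(Mul(6, -28), -4), 25273), Rational(1, 2)) = Pow(Add(Mul(-168, -4), 25273), Rational(1, 2)) = Pow(Add(672, 25273), Rational(1, 2)) = Pow(25945, Rational(1, 2))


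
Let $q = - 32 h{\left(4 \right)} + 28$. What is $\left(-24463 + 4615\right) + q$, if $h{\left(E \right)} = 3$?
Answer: $-19916$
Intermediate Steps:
$q = -68$ ($q = \left(-32\right) 3 + 28 = -96 + 28 = -68$)
$\left(-24463 + 4615\right) + q = \left(-24463 + 4615\right) - 68 = -19848 - 68 = -19916$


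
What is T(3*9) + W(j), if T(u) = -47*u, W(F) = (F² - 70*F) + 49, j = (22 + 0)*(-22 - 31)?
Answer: 1439956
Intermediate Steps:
j = -1166 (j = 22*(-53) = -1166)
W(F) = 49 + F² - 70*F
T(3*9) + W(j) = -141*9 + (49 + (-1166)² - 70*(-1166)) = -47*27 + (49 + 1359556 + 81620) = -1269 + 1441225 = 1439956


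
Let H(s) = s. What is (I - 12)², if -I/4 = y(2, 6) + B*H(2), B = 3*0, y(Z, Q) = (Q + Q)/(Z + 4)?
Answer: 400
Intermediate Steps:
y(Z, Q) = 2*Q/(4 + Z) (y(Z, Q) = (2*Q)/(4 + Z) = 2*Q/(4 + Z))
B = 0
I = -8 (I = -4*(2*6/(4 + 2) + 0*2) = -4*(2*6/6 + 0) = -4*(2*6*(⅙) + 0) = -4*(2 + 0) = -4*2 = -8)
(I - 12)² = (-8 - 12)² = (-20)² = 400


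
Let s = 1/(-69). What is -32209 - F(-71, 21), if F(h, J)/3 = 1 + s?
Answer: -740875/23 ≈ -32212.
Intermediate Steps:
s = -1/69 ≈ -0.014493
F(h, J) = 68/23 (F(h, J) = 3*(1 - 1/69) = 3*(68/69) = 68/23)
-32209 - F(-71, 21) = -32209 - 1*68/23 = -32209 - 68/23 = -740875/23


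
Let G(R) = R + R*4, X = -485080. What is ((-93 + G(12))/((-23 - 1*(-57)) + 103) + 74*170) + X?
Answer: -64732533/137 ≈ -4.7250e+5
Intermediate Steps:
G(R) = 5*R (G(R) = R + 4*R = 5*R)
((-93 + G(12))/((-23 - 1*(-57)) + 103) + 74*170) + X = ((-93 + 5*12)/((-23 - 1*(-57)) + 103) + 74*170) - 485080 = ((-93 + 60)/((-23 + 57) + 103) + 12580) - 485080 = (-33/(34 + 103) + 12580) - 485080 = (-33/137 + 12580) - 485080 = 1723427/137 - 485080 = -64732533/137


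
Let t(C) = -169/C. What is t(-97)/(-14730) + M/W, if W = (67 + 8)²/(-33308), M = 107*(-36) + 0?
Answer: 4073772756763/178601250 ≈ 22809.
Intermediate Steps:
M = -3852 (M = -3852 + 0 = -3852)
W = -5625/33308 (W = 75²*(-1/33308) = 5625*(-1/33308) = -5625/33308 ≈ -0.16888)
t(-97)/(-14730) + M/W = -169/(-97)/(-14730) - 3852/(-5625/33308) = -169*(-1/97)*(-1/14730) - 3852*(-33308/5625) = (169/97)*(-1/14730) + 14255824/625 = -169/1428810 + 14255824/625 = 4073772756763/178601250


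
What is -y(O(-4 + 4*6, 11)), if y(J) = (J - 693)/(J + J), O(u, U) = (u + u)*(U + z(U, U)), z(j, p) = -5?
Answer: 151/160 ≈ 0.94375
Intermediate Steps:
O(u, U) = 2*u*(-5 + U) (O(u, U) = (u + u)*(U - 5) = (2*u)*(-5 + U) = 2*u*(-5 + U))
y(J) = (-693 + J)/(2*J) (y(J) = (-693 + J)/((2*J)) = (-693 + J)*(1/(2*J)) = (-693 + J)/(2*J))
-y(O(-4 + 4*6, 11)) = -(-693 + 2*(-4 + 4*6)*(-5 + 11))/(2*(2*(-4 + 4*6)*(-5 + 11))) = -(-693 + 2*(-4 + 24)*6)/(2*(2*(-4 + 24)*6)) = -(-693 + 2*20*6)/(2*(2*20*6)) = -(-693 + 240)/(2*240) = -(-453)/(2*240) = -1*(-151/160) = 151/160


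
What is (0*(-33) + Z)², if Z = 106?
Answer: 11236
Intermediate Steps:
(0*(-33) + Z)² = (0*(-33) + 106)² = (0 + 106)² = 106² = 11236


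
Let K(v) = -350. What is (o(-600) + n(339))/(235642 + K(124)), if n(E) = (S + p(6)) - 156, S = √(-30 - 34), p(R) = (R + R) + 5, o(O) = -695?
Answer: -417/117646 + 2*I/58823 ≈ -0.0035445 + 3.4e-5*I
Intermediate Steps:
p(R) = 5 + 2*R (p(R) = 2*R + 5 = 5 + 2*R)
S = 8*I (S = √(-64) = 8*I ≈ 8.0*I)
n(E) = -139 + 8*I (n(E) = (8*I + (5 + 2*6)) - 156 = (8*I + (5 + 12)) - 156 = (8*I + 17) - 156 = (17 + 8*I) - 156 = -139 + 8*I)
(o(-600) + n(339))/(235642 + K(124)) = (-695 + (-139 + 8*I))/(235642 - 350) = (-834 + 8*I)/235292 = (-834 + 8*I)*(1/235292) = -417/117646 + 2*I/58823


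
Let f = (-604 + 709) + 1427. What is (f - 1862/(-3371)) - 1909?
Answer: -1269005/3371 ≈ -376.45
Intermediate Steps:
f = 1532 (f = 105 + 1427 = 1532)
(f - 1862/(-3371)) - 1909 = (1532 - 1862/(-3371)) - 1909 = (1532 - 1862*(-1/3371)) - 1909 = (1532 + 1862/3371) - 1909 = 5166234/3371 - 1909 = -1269005/3371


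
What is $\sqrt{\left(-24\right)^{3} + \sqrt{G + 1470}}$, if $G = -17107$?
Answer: $\sqrt{-13824 + i \sqrt{15637}} \approx 0.5318 + 117.58 i$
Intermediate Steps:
$\sqrt{\left(-24\right)^{3} + \sqrt{G + 1470}} = \sqrt{\left(-24\right)^{3} + \sqrt{-17107 + 1470}} = \sqrt{-13824 + \sqrt{-15637}} = \sqrt{-13824 + i \sqrt{15637}}$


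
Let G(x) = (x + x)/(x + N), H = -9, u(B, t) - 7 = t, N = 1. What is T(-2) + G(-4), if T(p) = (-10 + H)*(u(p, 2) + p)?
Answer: -391/3 ≈ -130.33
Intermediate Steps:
u(B, t) = 7 + t
G(x) = 2*x/(1 + x) (G(x) = (x + x)/(x + 1) = (2*x)/(1 + x) = 2*x/(1 + x))
T(p) = -171 - 19*p (T(p) = (-10 - 9)*((7 + 2) + p) = -19*(9 + p) = -171 - 19*p)
T(-2) + G(-4) = (-171 - 19*(-2)) + 2*(-4)/(1 - 4) = (-171 + 38) + 2*(-4)/(-3) = -133 + 2*(-4)*(-⅓) = -133 + 8/3 = -391/3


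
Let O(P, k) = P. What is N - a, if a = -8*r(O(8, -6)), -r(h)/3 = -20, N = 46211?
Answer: 46691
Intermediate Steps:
r(h) = 60 (r(h) = -3*(-20) = 60)
a = -480 (a = -8*60 = -480)
N - a = 46211 - 1*(-480) = 46211 + 480 = 46691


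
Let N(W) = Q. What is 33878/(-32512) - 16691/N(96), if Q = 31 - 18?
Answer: -271549103/211328 ≈ -1285.0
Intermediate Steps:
Q = 13
N(W) = 13
33878/(-32512) - 16691/N(96) = 33878/(-32512) - 16691/13 = 33878*(-1/32512) - 16691*1/13 = -16939/16256 - 16691/13 = -271549103/211328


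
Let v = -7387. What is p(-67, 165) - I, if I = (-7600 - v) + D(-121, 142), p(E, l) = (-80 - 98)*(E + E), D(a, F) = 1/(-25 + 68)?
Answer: 1034794/43 ≈ 24065.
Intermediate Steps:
D(a, F) = 1/43
p(E, l) = -356*E
I = -9158/43 (I = (-7600 - 1*(-7387)) + 1/43 = (-7600 + 7387) + 1/43 = -213 + 1/43 = -9158/43 ≈ -212.98)
p(-67, 165) - I = -356*(-67) - 1*(-9158/43) = 23852 + 9158/43 = 1034794/43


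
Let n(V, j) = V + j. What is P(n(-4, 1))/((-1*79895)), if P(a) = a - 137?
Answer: 28/15979 ≈ 0.0017523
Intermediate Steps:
P(a) = -137 + a
P(n(-4, 1))/((-1*79895)) = (-137 + (-4 + 1))/((-1*79895)) = (-137 - 3)/(-79895) = -140*(-1/79895) = 28/15979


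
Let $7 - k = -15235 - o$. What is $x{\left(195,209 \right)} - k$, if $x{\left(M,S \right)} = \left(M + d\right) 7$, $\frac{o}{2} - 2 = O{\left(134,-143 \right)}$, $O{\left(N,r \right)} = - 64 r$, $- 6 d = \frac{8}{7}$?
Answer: $- \frac{96559}{3} \approx -32186.0$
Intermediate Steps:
$d = - \frac{4}{21}$ ($d = - \frac{8 \cdot \frac{1}{7}}{6} = \left(- \frac{1}{6}\right) \frac{8}{7} = - \frac{4}{21} \approx -0.19048$)
$o = 18308$ ($o = 4 + 2 \left(\left(-64\right) \left(-143\right)\right) = 4 + 2 \cdot 9152 = 4 + 18304 = 18308$)
$x{\left(M,S \right)} = - \frac{4}{3} + 7 M$ ($x{\left(M,S \right)} = \left(M - \frac{4}{21}\right) 7 = \left(- \frac{4}{21} + M\right) 7 = - \frac{4}{3} + 7 M$)
$k = 33550$ ($k = 7 - \left(-15235 - 18308\right) = 7 - -33543 = 7 + 33543 = 33550$)
$x{\left(195,209 \right)} - k = \left(- \frac{4}{3} + 7 \cdot 195\right) - 33550 = \left(- \frac{4}{3} + 1365\right) - 33550 = \frac{4091}{3} - 33550 = - \frac{96559}{3}$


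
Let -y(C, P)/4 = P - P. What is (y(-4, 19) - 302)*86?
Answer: -25972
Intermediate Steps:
y(C, P) = 0 (y(C, P) = -4*(P - P) = -4*0 = 0)
(y(-4, 19) - 302)*86 = (0 - 302)*86 = -302*86 = -25972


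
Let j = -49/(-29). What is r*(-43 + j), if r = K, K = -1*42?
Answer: 50316/29 ≈ 1735.0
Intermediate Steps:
j = 49/29 (j = -49*(-1/29) = 49/29 ≈ 1.6897)
K = -42
r = -42
r*(-43 + j) = -42*(-43 + 49/29) = -42*(-1198/29) = 50316/29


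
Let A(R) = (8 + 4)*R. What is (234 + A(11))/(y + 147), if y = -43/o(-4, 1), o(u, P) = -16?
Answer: 5856/2395 ≈ 2.4451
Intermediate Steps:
A(R) = 12*R
y = 43/16 (y = -43/(-16) = -43*(-1/16) = 43/16 ≈ 2.6875)
(234 + A(11))/(y + 147) = (234 + 12*11)/(43/16 + 147) = (234 + 132)/(2395/16) = 366*(16/2395) = 5856/2395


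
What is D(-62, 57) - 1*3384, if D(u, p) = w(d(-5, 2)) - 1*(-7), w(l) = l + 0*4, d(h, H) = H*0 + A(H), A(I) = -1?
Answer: -3378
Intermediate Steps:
d(h, H) = -1 (d(h, H) = H*0 - 1 = 0 - 1 = -1)
w(l) = l (w(l) = l + 0 = l)
D(u, p) = 6 (D(u, p) = -1 - 1*(-7) = -1 + 7 = 6)
D(-62, 57) - 1*3384 = 6 - 1*3384 = 6 - 3384 = -3378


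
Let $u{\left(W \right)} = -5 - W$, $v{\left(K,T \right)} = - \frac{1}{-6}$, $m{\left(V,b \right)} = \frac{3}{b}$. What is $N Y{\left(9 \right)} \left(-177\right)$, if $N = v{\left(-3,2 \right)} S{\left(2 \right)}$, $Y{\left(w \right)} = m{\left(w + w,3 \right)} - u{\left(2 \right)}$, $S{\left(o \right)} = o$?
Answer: $-472$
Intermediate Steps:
$v{\left(K,T \right)} = \frac{1}{6}$ ($v{\left(K,T \right)} = \left(-1\right) \left(- \frac{1}{6}\right) = \frac{1}{6}$)
$Y{\left(w \right)} = 8$ ($Y{\left(w \right)} = \frac{3}{3} - \left(-5 - 2\right) = 3 \cdot \frac{1}{3} - \left(-5 - 2\right) = 1 - -7 = 1 + 7 = 8$)
$N = \frac{1}{3}$ ($N = \frac{1}{6} \cdot 2 = \frac{1}{3} \approx 0.33333$)
$N Y{\left(9 \right)} \left(-177\right) = \frac{1}{3} \cdot 8 \left(-177\right) = \frac{8}{3} \left(-177\right) = -472$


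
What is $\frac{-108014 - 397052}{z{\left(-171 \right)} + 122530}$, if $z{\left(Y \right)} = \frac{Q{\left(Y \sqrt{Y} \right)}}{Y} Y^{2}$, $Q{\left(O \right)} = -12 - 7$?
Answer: $- \frac{505066}{125779} \approx -4.0155$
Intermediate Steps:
$Q{\left(O \right)} = -19$ ($Q{\left(O \right)} = -12 - 7 = -19$)
$z{\left(Y \right)} = - 19 Y$ ($z{\left(Y \right)} = - \frac{19}{Y} Y^{2} = - 19 Y$)
$\frac{-108014 - 397052}{z{\left(-171 \right)} + 122530} = \frac{-108014 - 397052}{\left(-19\right) \left(-171\right) + 122530} = - \frac{505066}{3249 + 122530} = - \frac{505066}{125779}$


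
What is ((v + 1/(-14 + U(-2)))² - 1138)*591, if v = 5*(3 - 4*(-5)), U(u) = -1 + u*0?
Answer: 535076822/75 ≈ 7.1344e+6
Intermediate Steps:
U(u) = -1 (U(u) = -1 + 0 = -1)
v = 115 (v = 5*(3 + 20) = 5*23 = 115)
((v + 1/(-14 + U(-2)))² - 1138)*591 = ((115 + 1/(-14 - 1))² - 1138)*591 = ((115 + 1/(-15))² - 1138)*591 = ((115 - 1/15)² - 1138)*591 = ((1724/15)² - 1138)*591 = (2972176/225 - 1138)*591 = (2716126/225)*591 = 535076822/75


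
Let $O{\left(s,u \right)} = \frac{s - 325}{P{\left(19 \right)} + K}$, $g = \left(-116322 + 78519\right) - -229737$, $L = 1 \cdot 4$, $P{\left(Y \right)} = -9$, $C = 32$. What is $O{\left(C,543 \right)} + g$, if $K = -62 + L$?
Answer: $\frac{12859871}{67} \approx 1.9194 \cdot 10^{5}$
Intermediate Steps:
$L = 4$
$K = -58$ ($K = -62 + 4 = -58$)
$g = 191934$ ($g = -37803 + 229737 = 191934$)
$O{\left(s,u \right)} = \frac{325}{67} - \frac{s}{67}$ ($O{\left(s,u \right)} = \frac{s - 325}{-9 - 58} = \frac{-325 + s}{-67} = \left(-325 + s\right) \left(- \frac{1}{67}\right) = \frac{325}{67} - \frac{s}{67}$)
$O{\left(C,543 \right)} + g = \left(\frac{325}{67} - \frac{32}{67}\right) + 191934 = \frac{293}{67} + 191934 = \frac{12859871}{67}$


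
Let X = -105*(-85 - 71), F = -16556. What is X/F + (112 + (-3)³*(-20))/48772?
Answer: -49255678/50466827 ≈ -0.97600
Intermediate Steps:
X = 16380 (X = -105*(-156) = 16380)
X/F + (112 + (-3)³*(-20))/48772 = 16380/(-16556) + (112 + (-3)³*(-20))/48772 = 16380*(-1/16556) + (112 - 27*(-20))*(1/48772) = -4095/4139 + (112 + 540)*(1/48772) = -4095/4139 + 652*(1/48772) = -4095/4139 + 163/12193 = -49255678/50466827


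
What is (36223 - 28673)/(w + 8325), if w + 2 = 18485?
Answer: 3775/13404 ≈ 0.28163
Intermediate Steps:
w = 18483 (w = -2 + 18485 = 18483)
(36223 - 28673)/(w + 8325) = (36223 - 28673)/(18483 + 8325) = 7550/26808 = 7550*(1/26808) = 3775/13404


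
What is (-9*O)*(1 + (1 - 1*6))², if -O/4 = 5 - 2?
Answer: 1728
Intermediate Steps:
O = -12 (O = -4*(5 - 2) = -4*3 = -12)
(-9*O)*(1 + (1 - 1*6))² = (-9*(-12))*(1 + (1 - 1*6))² = 108*(1 + (1 - 6))² = 108*(1 - 5)² = 108*(-4)² = 108*16 = 1728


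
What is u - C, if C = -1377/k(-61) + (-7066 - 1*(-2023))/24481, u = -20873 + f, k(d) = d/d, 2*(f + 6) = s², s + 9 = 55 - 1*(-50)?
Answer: -364614971/24481 ≈ -14894.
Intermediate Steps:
s = 96 (s = -9 + (55 - 1*(-50)) = -9 + (55 + 50) = -9 + 105 = 96)
f = 4602 (f = -6 + (½)*96² = -6 + (½)*9216 = -6 + 4608 = 4602)
k(d) = 1
u = -16271 (u = -20873 + 4602 = -16271)
C = -33715380/24481 (C = -1377/1 + (-7066 - 1*(-2023))/24481 = -1377*1 + (-7066 + 2023)*(1/24481) = -1377 - 5043*1/24481 = -1377 - 5043/24481 = -33715380/24481 ≈ -1377.2)
u - C = -16271 - 1*(-33715380/24481) = -16271 + 33715380/24481 = -364614971/24481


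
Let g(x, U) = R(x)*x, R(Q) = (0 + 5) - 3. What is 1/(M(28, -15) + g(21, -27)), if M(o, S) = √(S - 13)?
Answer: 3/128 - I*√7/896 ≈ 0.023438 - 0.0029528*I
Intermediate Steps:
R(Q) = 2 (R(Q) = 5 - 3 = 2)
g(x, U) = 2*x
M(o, S) = √(-13 + S)
1/(M(28, -15) + g(21, -27)) = 1/(√(-13 - 15) + 2*21) = 1/(√(-28) + 42) = 1/(2*I*√7 + 42) = 1/(42 + 2*I*√7)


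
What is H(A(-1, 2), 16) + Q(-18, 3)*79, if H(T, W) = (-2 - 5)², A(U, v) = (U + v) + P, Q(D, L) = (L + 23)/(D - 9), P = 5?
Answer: -731/27 ≈ -27.074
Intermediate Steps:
Q(D, L) = (23 + L)/(-9 + D)
A(U, v) = 5 + U + v (A(U, v) = (U + v) + 5 = 5 + U + v)
H(T, W) = 49 (H(T, W) = (-7)² = 49)
H(A(-1, 2), 16) + Q(-18, 3)*79 = 49 + ((23 + 3)/(-9 - 18))*79 = 49 + (26/(-27))*79 = 49 - 1/27*26*79 = 49 - 26/27*79 = 49 - 2054/27 = -731/27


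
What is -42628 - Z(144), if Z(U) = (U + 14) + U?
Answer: -42930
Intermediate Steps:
Z(U) = 14 + 2*U (Z(U) = (14 + U) + U = 14 + 2*U)
-42628 - Z(144) = -42628 - (14 + 2*144) = -42628 - (14 + 288) = -42628 - 1*302 = -42628 - 302 = -42930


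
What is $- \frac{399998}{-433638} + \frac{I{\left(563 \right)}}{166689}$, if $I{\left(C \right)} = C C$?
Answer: $\frac{3780093886}{1338568233} \approx 2.824$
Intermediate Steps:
$I{\left(C \right)} = C^{2}$
$- \frac{399998}{-433638} + \frac{I{\left(563 \right)}}{166689} = - \frac{399998}{-433638} + \frac{563^{2}}{166689} = \left(-399998\right) \left(- \frac{1}{433638}\right) + 316969 \cdot \frac{1}{166689} = \frac{199999}{216819} + \frac{316969}{166689} = \frac{3780093886}{1338568233}$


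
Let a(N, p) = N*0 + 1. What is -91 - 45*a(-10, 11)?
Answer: -136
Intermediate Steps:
a(N, p) = 1 (a(N, p) = 0 + 1 = 1)
-91 - 45*a(-10, 11) = -91 - 45*1 = -91 - 45 = -136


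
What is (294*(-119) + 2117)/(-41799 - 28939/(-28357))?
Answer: 932066233/1185265304 ≈ 0.78638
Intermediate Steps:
(294*(-119) + 2117)/(-41799 - 28939/(-28357)) = (-34986 + 2117)/(-41799 - 28939*(-1/28357)) = -32869/(-41799 + 28939/28357) = -32869/(-1185265304/28357) = -32869*(-28357/1185265304) = 932066233/1185265304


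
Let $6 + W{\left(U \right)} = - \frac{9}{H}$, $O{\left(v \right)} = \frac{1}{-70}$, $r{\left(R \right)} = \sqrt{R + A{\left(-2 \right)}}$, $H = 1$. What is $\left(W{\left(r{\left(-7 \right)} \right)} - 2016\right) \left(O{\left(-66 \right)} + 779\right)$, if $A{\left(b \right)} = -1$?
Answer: $- \frac{110748399}{70} \approx -1.5821 \cdot 10^{6}$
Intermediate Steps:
$r{\left(R \right)} = \sqrt{-1 + R}$ ($r{\left(R \right)} = \sqrt{R - 1} = \sqrt{-1 + R}$)
$O{\left(v \right)} = - \frac{1}{70}$
$W{\left(U \right)} = -15$ ($W{\left(U \right)} = -6 - \frac{9}{1} = -6 - 9 = -15$)
$\left(W{\left(r{\left(-7 \right)} \right)} - 2016\right) \left(O{\left(-66 \right)} + 779\right) = \left(-15 - 2016\right) \left(- \frac{1}{70} + 779\right) = \left(-2031\right) \frac{54529}{70} = - \frac{110748399}{70}$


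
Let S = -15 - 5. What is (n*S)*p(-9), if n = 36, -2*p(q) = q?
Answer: -3240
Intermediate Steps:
p(q) = -q/2
S = -20
(n*S)*p(-9) = (36*(-20))*(-½*(-9)) = -720*9/2 = -3240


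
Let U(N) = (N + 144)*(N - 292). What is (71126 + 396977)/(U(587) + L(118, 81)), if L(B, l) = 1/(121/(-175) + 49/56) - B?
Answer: 120302471/55391839 ≈ 2.1718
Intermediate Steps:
U(N) = (-292 + N)*(144 + N) (U(N) = (144 + N)*(-292 + N) = (-292 + N)*(144 + N))
L(B, l) = 1400/257 - B (L(B, l) = 1/(121*(-1/175) + 49*(1/56)) - B = 1/(-121/175 + 7/8) - B = 1/(257/1400) - B = 1400/257 - B)
(71126 + 396977)/(U(587) + L(118, 81)) = (71126 + 396977)/((-42048 + 587**2 - 148*587) + (1400/257 - 1*118)) = 468103/((-42048 + 344569 - 86876) + (1400/257 - 118)) = 468103/(215645 - 28926/257) = 468103/(55391839/257) = 468103*(257/55391839) = 120302471/55391839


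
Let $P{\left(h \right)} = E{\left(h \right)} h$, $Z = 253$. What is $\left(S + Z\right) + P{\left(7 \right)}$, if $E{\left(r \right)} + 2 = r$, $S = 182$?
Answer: $470$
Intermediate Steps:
$E{\left(r \right)} = -2 + r$
$P{\left(h \right)} = h \left(-2 + h\right)$ ($P{\left(h \right)} = \left(-2 + h\right) h = h \left(-2 + h\right)$)
$\left(S + Z\right) + P{\left(7 \right)} = \left(182 + 253\right) + 7 \left(-2 + 7\right) = 435 + 7 \cdot 5 = 435 + 35 = 470$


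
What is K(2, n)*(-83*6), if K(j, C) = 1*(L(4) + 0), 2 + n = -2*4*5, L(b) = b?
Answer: -1992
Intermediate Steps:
n = -42 (n = -2 - 2*4*5 = -2 - 8*5 = -2 - 40 = -42)
K(j, C) = 4 (K(j, C) = 1*(4 + 0) = 1*4 = 4)
K(2, n)*(-83*6) = 4*(-83*6) = 4*(-498) = -1992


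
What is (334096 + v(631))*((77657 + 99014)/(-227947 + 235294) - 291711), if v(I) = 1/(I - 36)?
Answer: -25059151784594798/257145 ≈ -9.7452e+10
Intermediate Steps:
v(I) = 1/(-36 + I)
(334096 + v(631))*((77657 + 99014)/(-227947 + 235294) - 291711) = (334096 + 1/(-36 + 631))*((77657 + 99014)/(-227947 + 235294) - 291711) = (334096 + 1/595)*(176671/7347 - 291711) = (334096 + 1/595)*(176671*(1/7347) - 291711) = 198787121*(176671/7347 - 291711)/595 = (198787121/595)*(-2143024046/7347) = -25059151784594798/257145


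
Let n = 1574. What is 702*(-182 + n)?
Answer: 977184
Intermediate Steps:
702*(-182 + n) = 702*(-182 + 1574) = 702*1392 = 977184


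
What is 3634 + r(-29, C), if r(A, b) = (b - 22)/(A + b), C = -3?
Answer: 116313/32 ≈ 3634.8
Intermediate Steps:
r(A, b) = (-22 + b)/(A + b)
3634 + r(-29, C) = 3634 + (-22 - 3)/(-29 - 3) = 3634 - 25/(-32) = 3634 - 1/32*(-25) = 3634 + 25/32 = 116313/32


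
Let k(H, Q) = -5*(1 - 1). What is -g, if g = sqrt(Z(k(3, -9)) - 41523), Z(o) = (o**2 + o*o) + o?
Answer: -I*sqrt(41523) ≈ -203.77*I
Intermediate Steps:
k(H, Q) = 0 (k(H, Q) = -5*0 = 0)
Z(o) = o + 2*o**2 (Z(o) = (o**2 + o**2) + o = 2*o**2 + o = o + 2*o**2)
g = I*sqrt(41523) (g = sqrt(0*(1 + 2*0) - 41523) = sqrt(0*(1 + 0) - 41523) = sqrt(0*1 - 41523) = sqrt(0 - 41523) = sqrt(-41523) = I*sqrt(41523) ≈ 203.77*I)
-g = -I*sqrt(41523)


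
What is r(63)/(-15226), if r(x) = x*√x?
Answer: -189*√7/15226 ≈ -0.032842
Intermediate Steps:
r(x) = x^(3/2)
r(63)/(-15226) = 63^(3/2)/(-15226) = (189*√7)*(-1/15226) = -189*√7/15226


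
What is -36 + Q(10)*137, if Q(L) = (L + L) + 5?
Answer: 3389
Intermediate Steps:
Q(L) = 5 + 2*L (Q(L) = 2*L + 5 = 5 + 2*L)
-36 + Q(10)*137 = -36 + (5 + 2*10)*137 = -36 + (5 + 20)*137 = -36 + 25*137 = -36 + 3425 = 3389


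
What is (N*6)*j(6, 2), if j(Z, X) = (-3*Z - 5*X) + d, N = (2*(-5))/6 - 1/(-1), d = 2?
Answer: 104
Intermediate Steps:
N = -⅔ (N = -10*⅙ - 1*(-1) = -5/3 + 1 = -⅔ ≈ -0.66667)
j(Z, X) = 2 - 5*X - 3*Z (j(Z, X) = (-3*Z - 5*X) + 2 = (-5*X - 3*Z) + 2 = 2 - 5*X - 3*Z)
(N*6)*j(6, 2) = (-⅔*6)*(2 - 5*2 - 3*6) = -4*(2 - 10 - 18) = -4*(-26) = 104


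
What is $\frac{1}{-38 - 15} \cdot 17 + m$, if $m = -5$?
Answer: $- \frac{282}{53} \approx -5.3208$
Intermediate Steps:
$\frac{1}{-38 - 15} \cdot 17 + m = \frac{1}{-38 - 15} \cdot 17 - 5 = \frac{1}{-53} \cdot 17 - 5 = \left(- \frac{1}{53}\right) 17 - 5 = - \frac{17}{53} - 5 = - \frac{282}{53}$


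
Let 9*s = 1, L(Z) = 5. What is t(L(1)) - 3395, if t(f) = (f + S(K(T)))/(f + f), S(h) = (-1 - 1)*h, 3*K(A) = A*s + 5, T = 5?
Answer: -183323/54 ≈ -3394.9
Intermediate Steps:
s = ⅑ (s = (⅑)*1 = ⅑ ≈ 0.11111)
K(A) = 5/3 + A/27 (K(A) = (A*(⅑) + 5)/3 = (A/9 + 5)/3 = (5 + A/9)/3 = 5/3 + A/27)
S(h) = -2*h
t(f) = (-100/27 + f)/(2*f) (t(f) = (f - 2*(5/3 + (1/27)*5))/(f + f) = (f - 2*(5/3 + 5/27))/((2*f)) = (f - 2*50/27)*(1/(2*f)) = (f - 100/27)*(1/(2*f)) = (-100/27 + f)*(1/(2*f)) = (-100/27 + f)/(2*f))
t(L(1)) - 3395 = (1/54)*(-100 + 27*5)/5 - 3395 = (1/54)*(⅕)*(-100 + 135) - 3395 = (1/54)*(⅕)*35 - 3395 = 7/54 - 3395 = -183323/54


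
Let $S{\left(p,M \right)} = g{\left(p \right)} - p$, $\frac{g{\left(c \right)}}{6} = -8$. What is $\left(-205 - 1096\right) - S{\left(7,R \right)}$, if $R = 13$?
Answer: $-1246$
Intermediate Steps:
$g{\left(c \right)} = -48$ ($g{\left(c \right)} = 6 \left(-8\right) = -48$)
$S{\left(p,M \right)} = -48 - p$
$\left(-205 - 1096\right) - S{\left(7,R \right)} = \left(-205 - 1096\right) - \left(-48 - 7\right) = -1301 - -55 = -1301 + 55 = -1246$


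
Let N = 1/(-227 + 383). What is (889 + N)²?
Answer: 19233529225/24336 ≈ 7.9033e+5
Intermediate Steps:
N = 1/156 ≈ 0.0064103
(889 + N)² = (889 + 1/156)² = (138685/156)² = 19233529225/24336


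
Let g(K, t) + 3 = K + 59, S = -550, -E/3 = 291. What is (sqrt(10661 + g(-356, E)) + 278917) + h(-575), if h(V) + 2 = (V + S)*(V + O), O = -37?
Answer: 967415 + sqrt(10361) ≈ 9.6752e+5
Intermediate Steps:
E = -873 (E = -3*291 = -873)
g(K, t) = 56 + K (g(K, t) = -3 + (K + 59) = -3 + (59 + K) = 56 + K)
h(V) = -2 + (-550 + V)*(-37 + V) (h(V) = -2 + (V - 550)*(V - 37) = -2 + (-550 + V)*(-37 + V))
(sqrt(10661 + g(-356, E)) + 278917) + h(-575) = (sqrt(10661 + (56 - 356)) + 278917) + (20348 + (-575)**2 - 587*(-575)) = (sqrt(10661 - 300) + 278917) + (20348 + 330625 + 337525) = (sqrt(10361) + 278917) + 688498 = (278917 + sqrt(10361)) + 688498 = 967415 + sqrt(10361)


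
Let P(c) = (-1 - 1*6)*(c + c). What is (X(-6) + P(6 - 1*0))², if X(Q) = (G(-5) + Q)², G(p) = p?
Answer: 1369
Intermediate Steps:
P(c) = -14*c (P(c) = (-1 - 6)*(2*c) = -14*c)
X(Q) = (-5 + Q)²
(X(-6) + P(6 - 1*0))² = ((-5 - 6)² - 14*(6 - 1*0))² = ((-11)² - 14*(6 + 0))² = (121 - 14*6)² = (121 - 84)² = 37² = 1369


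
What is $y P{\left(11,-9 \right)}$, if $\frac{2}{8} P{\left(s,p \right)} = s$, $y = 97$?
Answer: $4268$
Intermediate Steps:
$P{\left(s,p \right)} = 4 s$
$y P{\left(11,-9 \right)} = 97 \cdot 4 \cdot 11 = 97 \cdot 44 = 4268$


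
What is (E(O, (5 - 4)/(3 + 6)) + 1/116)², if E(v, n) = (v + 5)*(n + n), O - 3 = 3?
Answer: 6558721/1089936 ≈ 6.0175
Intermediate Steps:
O = 6 (O = 3 + 3 = 6)
E(v, n) = 2*n*(5 + v) (E(v, n) = (5 + v)*(2*n) = 2*n*(5 + v))
(E(O, (5 - 4)/(3 + 6)) + 1/116)² = (2*((5 - 4)/(3 + 6))*(5 + 6) + 1/116)² = (2*(1/9)*11 + 1/116)² = (2*(1*(⅑))*11 + 1/116)² = (2*(⅑)*11 + 1/116)² = (22/9 + 1/116)² = (2561/1044)² = 6558721/1089936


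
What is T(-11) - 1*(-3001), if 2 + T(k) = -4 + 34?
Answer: 3029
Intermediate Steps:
T(k) = 28 (T(k) = -2 + (-4 + 34) = -2 + 30 = 28)
T(-11) - 1*(-3001) = 28 - 1*(-3001) = 28 + 3001 = 3029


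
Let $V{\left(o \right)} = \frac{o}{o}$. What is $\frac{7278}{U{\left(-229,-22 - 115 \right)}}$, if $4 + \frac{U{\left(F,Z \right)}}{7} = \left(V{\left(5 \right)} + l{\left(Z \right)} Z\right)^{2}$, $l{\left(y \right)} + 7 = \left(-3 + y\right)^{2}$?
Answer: $\frac{1213}{8406001773862} \approx 1.443 \cdot 10^{-10}$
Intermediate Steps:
$l{\left(y \right)} = -7 + \left(-3 + y\right)^{2}$
$V{\left(o \right)} = 1$
$U{\left(F,Z \right)} = -28 + 7 \left(1 + Z \left(-7 + \left(-3 + Z\right)^{2}\right)\right)^{2}$ ($U{\left(F,Z \right)} = -28 + 7 \left(1 + \left(-7 + \left(-3 + Z\right)^{2}\right) Z\right)^{2} = -28 + 7 \left(1 + Z \left(-7 + \left(-3 + Z\right)^{2}\right)\right)^{2}$)
$\frac{7278}{U{\left(-229,-22 - 115 \right)}} = \frac{7278}{-28 + 7 \left(1 + \left(-22 - 115\right) \left(-7 + \left(-3 - 137\right)^{2}\right)\right)^{2}} = \frac{7278}{-28 + 7 \left(1 - 137 \left(-7 + \left(-3 - 137\right)^{2}\right)\right)^{2}} = \frac{7278}{-28 + 7 \left(1 - 137 \left(-7 + \left(-140\right)^{2}\right)\right)^{2}} = \frac{7278}{-28 + 7 \left(1 - 137 \left(-7 + 19600\right)\right)^{2}} = \frac{7278}{-28 + 7 \left(1 - 2684241\right)^{2}} = \frac{7278}{-28 + 7 \left(-2684240\right)^{2}} = \frac{7278}{-28 + 7 \cdot 7205144377600} = \frac{7278}{-28 + 50436010643200} = \frac{7278}{50436010643172} = 7278 \cdot \frac{1}{50436010643172} = \frac{1213}{8406001773862}$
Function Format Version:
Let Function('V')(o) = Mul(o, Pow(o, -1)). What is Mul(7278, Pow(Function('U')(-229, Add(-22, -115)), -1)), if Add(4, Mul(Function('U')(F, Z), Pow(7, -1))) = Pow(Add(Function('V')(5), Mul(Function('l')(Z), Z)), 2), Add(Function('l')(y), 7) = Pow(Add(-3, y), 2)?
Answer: Rational(1213, 8406001773862) ≈ 1.4430e-10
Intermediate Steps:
Function('l')(y) = Add(-7, Pow(Add(-3, y), 2))
Function('V')(o) = 1
Function('U')(F, Z) = Add(-28, Mul(7, Pow(Add(1, Mul(Z, Add(-7, Pow(Add(-3, Z), 2)))), 2))) (Function('U')(F, Z) = Add(-28, Mul(7, Pow(Add(1, Mul(Add(-7, Pow(Add(-3, Z), 2)), Z)), 2))) = Add(-28, Mul(7, Pow(Add(1, Mul(Z, Add(-7, Pow(Add(-3, Z), 2)))), 2))))
Mul(7278, Pow(Function('U')(-229, Add(-22, -115)), -1)) = Mul(7278, Pow(Add(-28, Mul(7, Pow(Add(1, Mul(Add(-22, -115), Add(-7, Pow(Add(-3, Add(-22, -115)), 2)))), 2))), -1)) = Mul(7278, Pow(Add(-28, Mul(7, Pow(Add(1, Mul(-137, Add(-7, Pow(Add(-3, -137), 2)))), 2))), -1)) = Mul(7278, Pow(Add(-28, Mul(7, Pow(Add(1, Mul(-137, Add(-7, Pow(-140, 2)))), 2))), -1)) = Mul(7278, Pow(Add(-28, Mul(7, Pow(Add(1, Mul(-137, Add(-7, 19600))), 2))), -1)) = Mul(7278, Pow(Add(-28, Mul(7, Pow(Add(1, Mul(-137, 19593)), 2))), -1)) = Mul(7278, Pow(Add(-28, Mul(7, Pow(Add(1, -2684241), 2))), -1)) = Mul(7278, Pow(Add(-28, Mul(7, Pow(-2684240, 2))), -1)) = Mul(7278, Pow(Add(-28, Mul(7, 7205144377600)), -1)) = Mul(7278, Pow(Add(-28, 50436010643200), -1)) = Mul(7278, Pow(50436010643172, -1)) = Mul(7278, Rational(1, 50436010643172)) = Rational(1213, 8406001773862)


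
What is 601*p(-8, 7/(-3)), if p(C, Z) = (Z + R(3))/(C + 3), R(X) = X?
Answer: -1202/15 ≈ -80.133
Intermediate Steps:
p(C, Z) = (3 + Z)/(3 + C) (p(C, Z) = (Z + 3)/(C + 3) = (3 + Z)/(3 + C))
601*p(-8, 7/(-3)) = 601*((3 + 7/(-3))/(3 - 8)) = 601*((3 + 7*(-1/3))/(-5)) = 601*(-(3 - 7/3)/5) = 601*(-1/5*2/3) = 601*(-2/15) = -1202/15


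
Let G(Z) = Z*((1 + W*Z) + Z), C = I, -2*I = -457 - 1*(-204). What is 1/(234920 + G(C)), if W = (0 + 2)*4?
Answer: 4/1516267 ≈ 2.6381e-6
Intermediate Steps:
W = 8 (W = 2*4 = 8)
I = 253/2 (I = -(-457 - 1*(-204))/2 = -(-457 + 204)/2 = -½*(-253) = 253/2 ≈ 126.50)
C = 253/2 ≈ 126.50
G(Z) = Z*(1 + 9*Z) (G(Z) = Z*((1 + 8*Z) + Z) = Z*(1 + 9*Z))
1/(234920 + G(C)) = 1/(234920 + 253*(1 + 9*(253/2))/2) = 1/(234920 + 253*(1 + 2277/2)/2) = 1/(234920 + (253/2)*(2279/2)) = 1/(234920 + 576587/4) = 1/(1516267/4) = 4/1516267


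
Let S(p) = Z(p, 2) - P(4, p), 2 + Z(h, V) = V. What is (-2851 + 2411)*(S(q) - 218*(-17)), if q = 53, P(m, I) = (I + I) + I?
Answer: -1560680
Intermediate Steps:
P(m, I) = 3*I (P(m, I) = 2*I + I = 3*I)
Z(h, V) = -2 + V
S(p) = -3*p (S(p) = (-2 + 2) - 3*p = 0 - 3*p = -3*p)
(-2851 + 2411)*(S(q) - 218*(-17)) = (-2851 + 2411)*(-3*53 - 218*(-17)) = -440*(-159 + 3706) = -440*3547 = -1560680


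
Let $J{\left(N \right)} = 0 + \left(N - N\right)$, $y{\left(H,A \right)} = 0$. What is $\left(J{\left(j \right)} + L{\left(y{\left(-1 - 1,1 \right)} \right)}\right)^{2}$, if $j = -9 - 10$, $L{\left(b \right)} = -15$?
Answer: $225$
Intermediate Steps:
$j = -19$
$J{\left(N \right)} = 0$ ($J{\left(N \right)} = 0 + 0 = 0$)
$\left(J{\left(j \right)} + L{\left(y{\left(-1 - 1,1 \right)} \right)}\right)^{2} = \left(0 - 15\right)^{2} = \left(-15\right)^{2} = 225$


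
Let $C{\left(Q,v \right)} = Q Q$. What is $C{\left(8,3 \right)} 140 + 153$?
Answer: $9113$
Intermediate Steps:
$C{\left(Q,v \right)} = Q^{2}$
$C{\left(8,3 \right)} 140 + 153 = 8^{2} \cdot 140 + 153 = 64 \cdot 140 + 153 = 8960 + 153 = 9113$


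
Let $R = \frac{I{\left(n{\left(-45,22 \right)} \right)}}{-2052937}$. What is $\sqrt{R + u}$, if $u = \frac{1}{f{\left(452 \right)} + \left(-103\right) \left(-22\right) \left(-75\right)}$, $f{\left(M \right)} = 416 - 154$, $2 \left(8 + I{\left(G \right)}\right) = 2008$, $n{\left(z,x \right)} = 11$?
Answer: $\frac{7 i \sqrt{304035780538345910}}{174179386828} \approx 0.02216 i$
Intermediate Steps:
$I{\left(G \right)} = 996$ ($I{\left(G \right)} = -8 + \frac{1}{2} \cdot 2008 = -8 + 1004 = 996$)
$f{\left(M \right)} = 262$
$u = - \frac{1}{169688}$ ($u = \frac{1}{262 + \left(-103\right) \left(-22\right) \left(-75\right)} = \frac{1}{262 + 2266 \left(-75\right)} = \frac{1}{262 - 169950} = \frac{1}{-169688} = - \frac{1}{169688} \approx -5.8932 \cdot 10^{-6}$)
$R = - \frac{996}{2052937}$ ($R = \frac{996}{-2052937} = 996 \left(- \frac{1}{2052937}\right) = - \frac{996}{2052937} \approx -0.00048516$)
$\sqrt{R + u} = \sqrt{- \frac{996}{2052937} - \frac{1}{169688}} = \sqrt{- \frac{171062185}{348358773656}} = \frac{7 i \sqrt{304035780538345910}}{174179386828}$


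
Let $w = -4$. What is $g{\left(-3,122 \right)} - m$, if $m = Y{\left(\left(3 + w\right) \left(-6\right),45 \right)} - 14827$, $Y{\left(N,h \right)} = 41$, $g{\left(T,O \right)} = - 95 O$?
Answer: $3196$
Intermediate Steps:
$m = -14786$ ($m = 41 - 14827 = -14786$)
$g{\left(-3,122 \right)} - m = \left(-95\right) 122 - -14786 = -11590 + 14786 = 3196$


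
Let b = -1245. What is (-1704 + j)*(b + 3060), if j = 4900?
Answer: 5800740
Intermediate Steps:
(-1704 + j)*(b + 3060) = (-1704 + 4900)*(-1245 + 3060) = 3196*1815 = 5800740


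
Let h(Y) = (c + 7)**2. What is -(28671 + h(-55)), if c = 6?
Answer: -28840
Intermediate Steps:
h(Y) = 169 (h(Y) = (6 + 7)**2 = 13**2 = 169)
-(28671 + h(-55)) = -(28671 + 169) = -1*28840 = -28840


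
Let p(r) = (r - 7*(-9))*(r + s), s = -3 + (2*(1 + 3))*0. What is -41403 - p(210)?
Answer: -97914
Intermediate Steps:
s = -3 (s = -3 + (2*4)*0 = -3 + 8*0 = -3 + 0 = -3)
p(r) = (-3 + r)*(63 + r) (p(r) = (r - 7*(-9))*(r - 3) = (r + 63)*(-3 + r) = (63 + r)*(-3 + r) = (-3 + r)*(63 + r))
-41403 - p(210) = -41403 - (-189 + 210² + 60*210) = -41403 - (-189 + 44100 + 12600) = -41403 - 1*56511 = -41403 - 56511 = -97914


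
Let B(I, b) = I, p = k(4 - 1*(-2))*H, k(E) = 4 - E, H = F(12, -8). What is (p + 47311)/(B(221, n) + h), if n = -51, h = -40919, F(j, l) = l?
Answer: -6761/5814 ≈ -1.1629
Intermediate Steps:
H = -8
p = 16 (p = (4 - (4 - 1*(-2)))*(-8) = (4 - (4 + 2))*(-8) = (4 - 1*6)*(-8) = (4 - 6)*(-8) = -2*(-8) = 16)
(p + 47311)/(B(221, n) + h) = (16 + 47311)/(221 - 40919) = 47327/(-40698) = 47327*(-1/40698) = -6761/5814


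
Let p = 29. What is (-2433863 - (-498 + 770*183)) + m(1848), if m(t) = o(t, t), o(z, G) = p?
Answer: -2574246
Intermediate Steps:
o(z, G) = 29
m(t) = 29
(-2433863 - (-498 + 770*183)) + m(1848) = (-2433863 - (-498 + 770*183)) + 29 = (-2433863 - (-498 + 140910)) + 29 = (-2433863 - 1*140412) + 29 = (-2433863 - 140412) + 29 = -2574275 + 29 = -2574246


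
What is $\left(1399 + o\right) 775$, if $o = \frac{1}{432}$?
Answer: $\frac{468385975}{432} \approx 1.0842 \cdot 10^{6}$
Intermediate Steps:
$o = \frac{1}{432} \approx 0.0023148$
$\left(1399 + o\right) 775 = \left(1399 + \frac{1}{432}\right) 775 = \frac{604369}{432} \cdot 775 = \frac{468385975}{432}$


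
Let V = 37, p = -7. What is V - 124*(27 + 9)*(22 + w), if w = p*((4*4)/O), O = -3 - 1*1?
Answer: -223163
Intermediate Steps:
O = -4 (O = -3 - 1 = -4)
w = 28 (w = -7*4*4/(-4) = -112*(-1)/4 = -7*(-4) = 28)
V - 124*(27 + 9)*(22 + w) = 37 - 124*(27 + 9)*(22 + 28) = 37 - 4464*50 = 37 - 124*1800 = 37 - 223200 = -223163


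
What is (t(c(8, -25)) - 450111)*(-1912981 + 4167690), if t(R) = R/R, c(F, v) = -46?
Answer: -1014867067990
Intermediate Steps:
t(R) = 1
(t(c(8, -25)) - 450111)*(-1912981 + 4167690) = (1 - 450111)*(-1912981 + 4167690) = -450110*2254709 = -1014867067990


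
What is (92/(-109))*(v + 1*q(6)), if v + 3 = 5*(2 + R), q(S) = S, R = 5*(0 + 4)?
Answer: -10396/109 ≈ -95.376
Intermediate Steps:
R = 20 (R = 5*4 = 20)
v = 107 (v = -3 + 5*(2 + 20) = -3 + 5*22 = -3 + 110 = 107)
(92/(-109))*(v + 1*q(6)) = (92/(-109))*(107 + 1*6) = (92*(-1/109))*(107 + 6) = -92/109*113 = -10396/109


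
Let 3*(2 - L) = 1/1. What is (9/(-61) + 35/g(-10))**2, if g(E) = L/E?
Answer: 164326761/3721 ≈ 44162.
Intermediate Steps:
L = 5/3 (L = 2 - 1/3/1 = 2 - 1/3*1 = 2 - 1/3 = 5/3 ≈ 1.6667)
g(E) = 5/(3*E)
(9/(-61) + 35/g(-10))**2 = (9/(-61) + 35/(((5/3)/(-10))))**2 = (9*(-1/61) + 35/(((5/3)*(-1/10))))**2 = (-9/61 + 35/(-1/6))**2 = (-9/61 + 35*(-6))**2 = (-9/61 - 210)**2 = (-12819/61)**2 = 164326761/3721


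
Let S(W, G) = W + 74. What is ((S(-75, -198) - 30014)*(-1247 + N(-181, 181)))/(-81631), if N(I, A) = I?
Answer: -42861420/81631 ≈ -525.06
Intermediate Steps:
S(W, G) = 74 + W
((S(-75, -198) - 30014)*(-1247 + N(-181, 181)))/(-81631) = (((74 - 75) - 30014)*(-1247 - 181))/(-81631) = ((-1 - 30014)*(-1428))*(-1/81631) = -30015*(-1428)*(-1/81631) = 42861420*(-1/81631) = -42861420/81631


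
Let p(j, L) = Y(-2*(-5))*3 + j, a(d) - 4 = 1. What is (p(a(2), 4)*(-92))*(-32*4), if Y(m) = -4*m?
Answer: -1354240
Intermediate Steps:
a(d) = 5 (a(d) = 4 + 1 = 5)
p(j, L) = -120 + j (p(j, L) = -(-8)*(-5)*3 + j = -4*10*3 + j = -40*3 + j = -120 + j)
(p(a(2), 4)*(-92))*(-32*4) = ((-120 + 5)*(-92))*(-32*4) = -115*(-92)*(-128) = 10580*(-128) = -1354240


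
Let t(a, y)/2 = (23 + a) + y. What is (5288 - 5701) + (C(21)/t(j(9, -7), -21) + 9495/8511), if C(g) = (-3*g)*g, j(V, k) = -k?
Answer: -2754071/5674 ≈ -485.38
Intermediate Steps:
t(a, y) = 46 + 2*a + 2*y (t(a, y) = 2*((23 + a) + y) = 2*(23 + a + y) = 46 + 2*a + 2*y)
C(g) = -3*g²
(5288 - 5701) + (C(21)/t(j(9, -7), -21) + 9495/8511) = (5288 - 5701) + ((-3*21²)/(46 + 2*(-1*(-7)) + 2*(-21)) + 9495/8511) = -413 + ((-3*441)/(46 + 2*7 - 42) + 9495*(1/8511)) = -413 + (-1323/(46 + 14 - 42) + 3165/2837) = -413 + (-1323/18 + 3165/2837) = -413 + (-1323*1/18 + 3165/2837) = -413 + (-147/2 + 3165/2837) = -413 - 410709/5674 = -2754071/5674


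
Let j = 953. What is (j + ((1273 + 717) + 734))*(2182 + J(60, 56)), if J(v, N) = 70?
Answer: 8280604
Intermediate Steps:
(j + ((1273 + 717) + 734))*(2182 + J(60, 56)) = (953 + ((1273 + 717) + 734))*(2182 + 70) = (953 + (1990 + 734))*2252 = (953 + 2724)*2252 = 3677*2252 = 8280604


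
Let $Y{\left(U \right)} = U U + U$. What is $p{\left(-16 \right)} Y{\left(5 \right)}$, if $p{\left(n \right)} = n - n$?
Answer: $0$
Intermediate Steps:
$Y{\left(U \right)} = U + U^{2}$ ($Y{\left(U \right)} = U^{2} + U = U + U^{2}$)
$p{\left(n \right)} = 0$
$p{\left(-16 \right)} Y{\left(5 \right)} = 0 \cdot 5 \left(1 + 5\right) = 0 \cdot 5 \cdot 6 = 0 \cdot 30 = 0$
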